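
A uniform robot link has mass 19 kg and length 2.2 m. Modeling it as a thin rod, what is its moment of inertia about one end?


I = (1/3) * m * L^2
= (1/3) * 19 * 2.2^2
= 0.333333 * 19 * 4.84
= 30.6533 kg*m^2


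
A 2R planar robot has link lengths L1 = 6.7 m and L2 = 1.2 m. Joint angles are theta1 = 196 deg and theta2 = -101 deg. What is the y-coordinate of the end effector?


Convert angles to radians: theta1 = 3.4208, theta2 = -1.7628
y = L1*sin(theta1) + L2*sin(theta1+theta2)
y = -1.8468 + 1.1954
y = -0.6513


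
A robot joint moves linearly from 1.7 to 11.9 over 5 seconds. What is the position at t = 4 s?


s = t/T = 4/5 = 0.8
p(t) = p0 + (pf-p0)*s
= 1.7 + (11.9 - 1.7) * 0.8
= 9.86


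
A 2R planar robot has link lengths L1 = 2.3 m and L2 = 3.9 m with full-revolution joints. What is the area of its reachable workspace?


r_max = L1 + L2 = 6.2 m
r_min = |L1 - L2| = 1.6 m
Area = pi*(r_max^2 - r_min^2)
= pi*(38.44 - 2.56)
= pi * 35.88
= 112.7203 m^2


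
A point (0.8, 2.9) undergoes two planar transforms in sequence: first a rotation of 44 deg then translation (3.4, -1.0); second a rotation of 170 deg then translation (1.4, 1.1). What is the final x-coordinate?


After transform 1:
x1 = cos(44)*0.8 - sin(44)*2.9 + 3.4 = 1.961
y1 = sin(44)*0.8 + cos(44)*2.9 + -1.0 = 1.6418
After transform 2:
x2 = cos(170)*1.961 - sin(170)*1.6418 + 1.4
= -0.8163


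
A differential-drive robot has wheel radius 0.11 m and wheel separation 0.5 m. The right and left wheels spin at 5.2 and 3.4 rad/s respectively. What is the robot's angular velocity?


vR = r*wR = 0.11*5.2 = 0.572 m/s
vL = r*wL = 0.11*3.4 = 0.374 m/s
v = (vR+vL)/2 = 0.473 m/s
omega = (vR-vL)/L = 0.396 rad/s
angular velocity = 0.396 rad/s


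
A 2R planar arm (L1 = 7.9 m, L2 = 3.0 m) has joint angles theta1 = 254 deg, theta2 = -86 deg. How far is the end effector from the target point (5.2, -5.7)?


End effector via forward kinematics:
x = L1*cos(t1) + L2*cos(t1+t2) = -5.112
y = L1*sin(t1) + L2*sin(t1+t2) = -6.9702
Distance to target:
d = sqrt((5.2 - -5.112)^2 + (-5.7 - -6.9702)^2)
= sqrt(106.3369 + 1.6135)
= 10.3899 m


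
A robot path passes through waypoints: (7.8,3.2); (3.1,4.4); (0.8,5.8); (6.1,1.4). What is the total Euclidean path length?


Segment lengths:
  seg1 = sqrt((-4.7)^2 + (1.2)^2) = 4.8508
  seg2 = sqrt((-2.3)^2 + (1.4)^2) = 2.6926
  seg3 = sqrt((5.3)^2 + (-4.4)^2) = 6.8884
Total = 14.4318


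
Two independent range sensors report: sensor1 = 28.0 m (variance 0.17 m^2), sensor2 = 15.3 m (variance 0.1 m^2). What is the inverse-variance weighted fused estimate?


w1 = (1/var1) / (1/var1 + 1/var2)
   = 5.8824 / (5.8824 + 10.0) = 0.3704
w2 = 1 - w1 = 0.6296
fused = w1*s1 + w2*s2 = 10.3704 + 9.6333
= 20.0037 m


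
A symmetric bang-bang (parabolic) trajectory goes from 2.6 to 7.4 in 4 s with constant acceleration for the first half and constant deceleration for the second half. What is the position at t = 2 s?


Symmetric rest-to-rest: each phase covers (pf-p0)/2 in time T/2. 0.5*a*(T/2)^2 = (pf-p0)/2 => a = 4*(pf-p0)/T^2
a = 4*(7.4-2.6)/4^2 = 1.2
t = 2 is in the acceleration phase (t <= T/2).
p = p0 + 0.5*a*t^2 = 2.6 + 0.5*1.2*2^2
= 5.0


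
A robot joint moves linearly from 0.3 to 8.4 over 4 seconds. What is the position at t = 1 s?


s = t/T = 1/4 = 0.25
p(t) = p0 + (pf-p0)*s
= 0.3 + (8.4 - 0.3) * 0.25
= 2.325


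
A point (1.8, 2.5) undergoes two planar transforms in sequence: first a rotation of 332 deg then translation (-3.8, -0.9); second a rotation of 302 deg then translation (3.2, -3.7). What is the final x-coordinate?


After transform 1:
x1 = cos(332)*1.8 - sin(332)*2.5 + -3.8 = -1.037
y1 = sin(332)*1.8 + cos(332)*2.5 + -0.9 = 0.4623
After transform 2:
x2 = cos(302)*-1.037 - sin(302)*0.4623 + 3.2
= 3.0425


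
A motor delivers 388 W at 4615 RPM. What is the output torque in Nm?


omega = 4615 * 2*pi/60 = 483.2817 rad/s
tau = P / omega = 388 / 483.2817
= 0.8028 Nm


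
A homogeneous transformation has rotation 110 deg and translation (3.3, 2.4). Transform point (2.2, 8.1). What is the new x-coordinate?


x' = cos(theta)*px - sin(theta)*py + tx
= -0.342*2.2 - 0.9397*8.1 + 3.3
= -5.064


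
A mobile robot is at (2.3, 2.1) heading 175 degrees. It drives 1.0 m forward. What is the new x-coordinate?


x_new = x0 + d*cos(theta)
= 2.3 + 1.0*cos(175)
= 2.3 + -0.9962
= 1.3038


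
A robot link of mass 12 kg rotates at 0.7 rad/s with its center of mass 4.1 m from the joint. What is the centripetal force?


F = m * omega^2 * r
= 12 * 0.7^2 * 4.1
= 12 * 0.49 * 4.1
= 24.108 N


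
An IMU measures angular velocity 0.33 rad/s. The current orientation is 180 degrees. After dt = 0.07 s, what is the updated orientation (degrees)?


delta_theta = w * dt = 0.33 * 0.07 = 0.0231 rad
= 1.3235 deg
theta_new = 180 + 1.3235 = 181.3235 deg


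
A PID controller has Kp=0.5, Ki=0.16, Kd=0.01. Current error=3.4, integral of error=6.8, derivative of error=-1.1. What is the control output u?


u = Kp*e + Ki*int(e) + Kd*de/dt
= 0.5*3.4 + 0.16*6.8 + 0.01*(-1.1)
= 1.7 + 1.088 + -0.011
= 2.777


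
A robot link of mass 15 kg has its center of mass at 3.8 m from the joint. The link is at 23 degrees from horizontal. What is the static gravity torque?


tau = m*g*L*cos(angle)
= 15 * 9.81 * 3.8 * cos(23 deg)
= 15 * 9.81 * 3.8 * 0.9205
= 514.7187 Nm


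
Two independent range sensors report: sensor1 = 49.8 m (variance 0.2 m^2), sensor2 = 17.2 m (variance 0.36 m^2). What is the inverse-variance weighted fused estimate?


w1 = (1/var1) / (1/var1 + 1/var2)
   = 5.0 / (5.0 + 2.7778) = 0.6429
w2 = 1 - w1 = 0.3571
fused = w1*s1 + w2*s2 = 32.0143 + 6.1429
= 38.1571 m


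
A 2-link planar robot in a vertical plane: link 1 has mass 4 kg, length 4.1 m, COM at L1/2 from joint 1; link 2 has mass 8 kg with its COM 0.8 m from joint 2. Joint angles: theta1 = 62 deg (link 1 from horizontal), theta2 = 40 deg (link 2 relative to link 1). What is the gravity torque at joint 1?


Horizontal distance from joint 1 to link-1 COM:
  x_c1 = (L1/2)*cos(t1) = 2.05 * 0.4695 = 0.9624 m
Horizontal distance from joint 1 to link-2 COM:
  x_c2 = L1*cos(t1) + Lc2*cos(t1+t2)
       = 4.1*0.4695 + 0.8*-0.2079 = 1.7585 m
tau1 = m1*g*x_c1 + m2*g*x_c2
     = 4*9.81*0.9624 + 8*9.81*1.7585
     = 37.7652 + 138.0074
     = 175.7726 Nm


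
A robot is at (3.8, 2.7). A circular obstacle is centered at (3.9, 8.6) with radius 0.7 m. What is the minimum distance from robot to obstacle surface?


center_dist = sqrt((3.8-3.9)^2 + (2.7-8.6)^2)
= sqrt(0.01 + 34.81)
= 5.9008
min_dist = center_dist - radius = 5.9008 - 0.7 = 5.2008 m


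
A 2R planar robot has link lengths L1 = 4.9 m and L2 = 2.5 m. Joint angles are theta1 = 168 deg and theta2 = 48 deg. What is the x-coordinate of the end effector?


Convert angles to radians: theta1 = 2.9322, theta2 = 0.8378
x = L1*cos(theta1) + L2*cos(theta1+theta2)
x = -4.7929 + -2.0225
x = -6.8155


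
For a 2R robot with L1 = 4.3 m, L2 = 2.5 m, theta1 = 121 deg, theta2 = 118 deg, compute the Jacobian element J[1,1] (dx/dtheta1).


J[1,1] = -L1*sin(t1) - L2*sin(t1+t2)
= -4.3*sin(121) - 2.5*sin(239)
= -1.5429


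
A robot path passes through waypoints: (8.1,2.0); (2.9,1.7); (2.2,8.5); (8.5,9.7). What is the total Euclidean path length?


Segment lengths:
  seg1 = sqrt((-5.2)^2 + (-0.3)^2) = 5.2086
  seg2 = sqrt((-0.7)^2 + (6.8)^2) = 6.8359
  seg3 = sqrt((6.3)^2 + (1.2)^2) = 6.4133
Total = 18.4578


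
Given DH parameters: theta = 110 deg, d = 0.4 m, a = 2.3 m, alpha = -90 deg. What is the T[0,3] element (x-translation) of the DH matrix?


T[0,3] = a * cos(theta)
= 2.3 * cos(110 deg)
= 2.3 * -0.342
= -0.7866


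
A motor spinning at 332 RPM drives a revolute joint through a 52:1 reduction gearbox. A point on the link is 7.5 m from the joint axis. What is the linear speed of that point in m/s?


omega_motor = 332 * 2*pi/60 = 34.767 rad/s
omega_joint = omega_motor / 52 = 0.6686 rad/s
v = omega_joint * r = 0.6686 * 7.5
= 5.0145 m/s


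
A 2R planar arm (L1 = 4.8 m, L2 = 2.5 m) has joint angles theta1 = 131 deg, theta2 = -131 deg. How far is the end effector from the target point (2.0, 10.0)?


End effector via forward kinematics:
x = L1*cos(t1) + L2*cos(t1+t2) = -0.6491
y = L1*sin(t1) + L2*sin(t1+t2) = 3.6226
Distance to target:
d = sqrt((2.0 - -0.6491)^2 + (10.0 - 3.6226)^2)
= sqrt(7.0176 + 40.6712)
= 6.9057 m


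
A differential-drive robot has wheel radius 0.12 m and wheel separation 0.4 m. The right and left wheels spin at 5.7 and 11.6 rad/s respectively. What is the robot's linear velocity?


vR = r*wR = 0.12*5.7 = 0.684 m/s
vL = r*wL = 0.12*11.6 = 1.392 m/s
v = (vR+vL)/2 = 1.038 m/s
omega = (vR-vL)/L = -1.77 rad/s
linear velocity = 1.038 m/s


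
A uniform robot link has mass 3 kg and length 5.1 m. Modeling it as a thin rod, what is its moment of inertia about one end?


I = (1/3) * m * L^2
= (1/3) * 3 * 5.1^2
= 0.333333 * 3 * 26.01
= 26.01 kg*m^2


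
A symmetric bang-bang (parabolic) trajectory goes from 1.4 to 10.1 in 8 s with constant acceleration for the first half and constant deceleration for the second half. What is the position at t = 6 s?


Symmetric rest-to-rest: each phase covers (pf-p0)/2 in time T/2. 0.5*a*(T/2)^2 = (pf-p0)/2 => a = 4*(pf-p0)/T^2
a = 4*(10.1-1.4)/8^2 = 0.5437
t = 6 is in the deceleration phase (t > T/2).
p = pf - 0.5*a*(T-t)^2 = 10.1 - 0.5*0.5437*2^2
= 9.0125


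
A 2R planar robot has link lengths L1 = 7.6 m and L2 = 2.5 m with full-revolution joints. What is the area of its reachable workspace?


r_max = L1 + L2 = 10.1 m
r_min = |L1 - L2| = 5.1 m
Area = pi*(r_max^2 - r_min^2)
= pi*(102.01 - 26.01)
= pi * 76.0
= 238.761 m^2


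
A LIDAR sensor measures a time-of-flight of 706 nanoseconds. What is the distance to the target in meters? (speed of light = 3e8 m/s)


tof = 706 ns = 7.06e-07 s
dist = c * tof / 2
= 3e8 * 7.06e-07 / 2
= 105.9 m


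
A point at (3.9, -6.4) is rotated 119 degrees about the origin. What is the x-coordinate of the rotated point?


x' = x*cos(theta) - y*sin(theta)
cos(119 deg) = -0.4848, sin(119 deg) = 0.8746
x' = 3.9 * -0.4848 - -6.4 * 0.8746
= -1.8908 - -5.5976
= 3.7068


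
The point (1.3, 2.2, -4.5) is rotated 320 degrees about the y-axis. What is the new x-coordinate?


Rotation about y-axis: x' = x*cos(theta) + z*sin(theta)
= 1.3 * 0.766 + -4.5 * -0.6428
= 3.8884


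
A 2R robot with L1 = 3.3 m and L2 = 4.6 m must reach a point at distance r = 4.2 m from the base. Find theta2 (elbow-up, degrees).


cos(theta2) = (r^2 - L1^2 - L2^2) / (2*L1*L2)
cos(theta2) = (17.64 - 10.89 - 21.16) / 30.36
cos(theta2) = -0.474638
theta2 = 118.3358 degrees


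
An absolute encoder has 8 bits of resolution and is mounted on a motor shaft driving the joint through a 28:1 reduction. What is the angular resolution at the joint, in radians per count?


counts = 2^8 = 256
effective counts at joint = 256 * 28 = 7168
resolution = 2*pi / 7168
= 8.7656e-04 rad/count


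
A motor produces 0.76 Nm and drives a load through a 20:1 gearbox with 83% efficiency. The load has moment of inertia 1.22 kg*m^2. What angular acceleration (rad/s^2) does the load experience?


tau_out = tau_motor * N * eta
= 0.76 * 20 * 0.83 = 12.616 Nm
alpha = tau_out / I = 12.616 / 1.22
= 10.341 rad/s^2


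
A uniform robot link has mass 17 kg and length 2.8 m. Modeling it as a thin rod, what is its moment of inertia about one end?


I = (1/3) * m * L^2
= (1/3) * 17 * 2.8^2
= 0.333333 * 17 * 7.84
= 44.4267 kg*m^2


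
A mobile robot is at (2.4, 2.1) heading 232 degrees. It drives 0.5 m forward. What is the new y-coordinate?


y_new = y0 + d*sin(theta)
= 2.1 + 0.5*sin(232)
= 2.1 + -0.394
= 1.706


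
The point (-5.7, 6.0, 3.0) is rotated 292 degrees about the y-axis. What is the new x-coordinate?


Rotation about y-axis: x' = x*cos(theta) + z*sin(theta)
= -5.7 * 0.3746 + 3.0 * -0.9272
= -4.9168


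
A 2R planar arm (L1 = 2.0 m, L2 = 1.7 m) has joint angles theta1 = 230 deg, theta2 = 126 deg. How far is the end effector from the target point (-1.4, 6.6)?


End effector via forward kinematics:
x = L1*cos(t1) + L2*cos(t1+t2) = 0.4103
y = L1*sin(t1) + L2*sin(t1+t2) = -1.6507
Distance to target:
d = sqrt((-1.4 - 0.4103)^2 + (6.6 - -1.6507)^2)
= sqrt(3.2771 + 68.0736)
= 8.4469 m


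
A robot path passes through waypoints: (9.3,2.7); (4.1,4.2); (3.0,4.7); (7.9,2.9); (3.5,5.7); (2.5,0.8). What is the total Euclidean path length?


Segment lengths:
  seg1 = sqrt((-5.2)^2 + (1.5)^2) = 5.412
  seg2 = sqrt((-1.1)^2 + (0.5)^2) = 1.2083
  seg3 = sqrt((4.9)^2 + (-1.8)^2) = 5.2202
  seg4 = sqrt((-4.4)^2 + (2.8)^2) = 5.2154
  seg5 = sqrt((-1.0)^2 + (-4.9)^2) = 5.001
Total = 22.0568


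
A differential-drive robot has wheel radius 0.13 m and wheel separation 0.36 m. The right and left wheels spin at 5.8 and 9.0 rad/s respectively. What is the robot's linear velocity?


vR = r*wR = 0.13*5.8 = 0.754 m/s
vL = r*wL = 0.13*9.0 = 1.17 m/s
v = (vR+vL)/2 = 0.962 m/s
omega = (vR-vL)/L = -1.1556 rad/s
linear velocity = 0.962 m/s


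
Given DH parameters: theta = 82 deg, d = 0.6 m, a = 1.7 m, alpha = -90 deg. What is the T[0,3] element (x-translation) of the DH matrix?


T[0,3] = a * cos(theta)
= 1.7 * cos(82 deg)
= 1.7 * 0.1392
= 0.2366


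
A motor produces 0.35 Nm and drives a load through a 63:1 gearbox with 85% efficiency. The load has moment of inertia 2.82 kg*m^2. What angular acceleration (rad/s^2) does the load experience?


tau_out = tau_motor * N * eta
= 0.35 * 63 * 0.85 = 18.7425 Nm
alpha = tau_out / I = 18.7425 / 2.82
= 6.6463 rad/s^2


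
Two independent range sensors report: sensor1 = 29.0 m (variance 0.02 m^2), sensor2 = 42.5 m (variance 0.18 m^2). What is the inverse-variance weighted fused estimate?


w1 = (1/var1) / (1/var1 + 1/var2)
   = 50.0 / (50.0 + 5.5556) = 0.9
w2 = 1 - w1 = 0.1
fused = w1*s1 + w2*s2 = 26.1 + 4.25
= 30.35 m


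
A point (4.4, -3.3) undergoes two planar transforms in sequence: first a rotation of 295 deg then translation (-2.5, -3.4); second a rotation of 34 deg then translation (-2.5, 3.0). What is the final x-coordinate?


After transform 1:
x1 = cos(295)*4.4 - sin(295)*-3.3 + -2.5 = -3.6313
y1 = sin(295)*4.4 + cos(295)*-3.3 + -3.4 = -8.7824
After transform 2:
x2 = cos(34)*-3.6313 - sin(34)*-8.7824 + -2.5
= -0.5994


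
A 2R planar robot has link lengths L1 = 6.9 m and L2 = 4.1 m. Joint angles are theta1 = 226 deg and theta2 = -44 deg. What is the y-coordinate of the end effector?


Convert angles to radians: theta1 = 3.9444, theta2 = -0.7679
y = L1*sin(theta1) + L2*sin(theta1+theta2)
y = -4.9634 + -0.1431
y = -5.1065


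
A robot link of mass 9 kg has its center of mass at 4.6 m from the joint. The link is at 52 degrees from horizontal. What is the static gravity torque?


tau = m*g*L*cos(angle)
= 9 * 9.81 * 4.6 * cos(52 deg)
= 9 * 9.81 * 4.6 * 0.6157
= 250.0411 Nm


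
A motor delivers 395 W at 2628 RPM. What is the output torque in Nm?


omega = 2628 * 2*pi/60 = 275.2035 rad/s
tau = P / omega = 395 / 275.2035
= 1.4353 Nm


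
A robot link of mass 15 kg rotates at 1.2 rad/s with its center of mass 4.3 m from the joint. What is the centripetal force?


F = m * omega^2 * r
= 15 * 1.2^2 * 4.3
= 15 * 1.44 * 4.3
= 92.88 N


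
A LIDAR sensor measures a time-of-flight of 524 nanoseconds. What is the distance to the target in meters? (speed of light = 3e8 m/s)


tof = 524 ns = 5.24e-07 s
dist = c * tof / 2
= 3e8 * 5.24e-07 / 2
= 78.6 m


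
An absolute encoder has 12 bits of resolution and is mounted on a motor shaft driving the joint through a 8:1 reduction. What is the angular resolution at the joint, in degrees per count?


counts = 2^12 = 4096
effective counts at joint = 4096 * 8 = 32768
resolution = 360 / 32768
= 0.011 deg/count


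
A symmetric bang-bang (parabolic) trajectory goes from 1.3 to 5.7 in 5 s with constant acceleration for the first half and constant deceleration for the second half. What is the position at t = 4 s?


Symmetric rest-to-rest: each phase covers (pf-p0)/2 in time T/2. 0.5*a*(T/2)^2 = (pf-p0)/2 => a = 4*(pf-p0)/T^2
a = 4*(5.7-1.3)/5^2 = 0.704
t = 4 is in the deceleration phase (t > T/2).
p = pf - 0.5*a*(T-t)^2 = 5.7 - 0.5*0.704*1^2
= 5.348


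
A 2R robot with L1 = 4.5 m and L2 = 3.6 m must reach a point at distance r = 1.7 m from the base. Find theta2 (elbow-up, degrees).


cos(theta2) = (r^2 - L1^2 - L2^2) / (2*L1*L2)
cos(theta2) = (2.89 - 20.25 - 12.96) / 32.4
cos(theta2) = -0.935802
theta2 = 159.3582 degrees


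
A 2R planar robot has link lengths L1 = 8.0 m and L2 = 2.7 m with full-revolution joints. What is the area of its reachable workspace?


r_max = L1 + L2 = 10.7 m
r_min = |L1 - L2| = 5.3 m
Area = pi*(r_max^2 - r_min^2)
= pi*(114.49 - 28.09)
= pi * 86.4
= 271.4336 m^2


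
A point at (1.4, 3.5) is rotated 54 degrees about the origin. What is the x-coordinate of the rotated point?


x' = x*cos(theta) - y*sin(theta)
cos(54 deg) = 0.5878, sin(54 deg) = 0.809
x' = 1.4 * 0.5878 - 3.5 * 0.809
= 0.8229 - 2.8316
= -2.0087


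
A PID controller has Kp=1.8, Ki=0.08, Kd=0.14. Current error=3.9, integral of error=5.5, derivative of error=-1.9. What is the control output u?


u = Kp*e + Ki*int(e) + Kd*de/dt
= 1.8*3.9 + 0.08*5.5 + 0.14*(-1.9)
= 7.02 + 0.44 + -0.266
= 7.194


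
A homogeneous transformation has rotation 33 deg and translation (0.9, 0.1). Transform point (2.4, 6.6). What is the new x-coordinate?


x' = cos(theta)*px - sin(theta)*py + tx
= 0.8387*2.4 - 0.5446*6.6 + 0.9
= -0.6818


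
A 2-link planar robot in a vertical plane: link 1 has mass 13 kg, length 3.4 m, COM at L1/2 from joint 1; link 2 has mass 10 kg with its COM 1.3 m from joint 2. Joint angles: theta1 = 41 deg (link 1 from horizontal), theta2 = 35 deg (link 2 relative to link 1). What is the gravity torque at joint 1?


Horizontal distance from joint 1 to link-1 COM:
  x_c1 = (L1/2)*cos(t1) = 1.7 * 0.7547 = 1.283 m
Horizontal distance from joint 1 to link-2 COM:
  x_c2 = L1*cos(t1) + Lc2*cos(t1+t2)
       = 3.4*0.7547 + 1.3*0.2419 = 2.8805 m
tau1 = m1*g*x_c1 + m2*g*x_c2
     = 13*9.81*1.283 + 10*9.81*2.8805
     = 163.6218 + 282.5781
     = 446.1999 Nm


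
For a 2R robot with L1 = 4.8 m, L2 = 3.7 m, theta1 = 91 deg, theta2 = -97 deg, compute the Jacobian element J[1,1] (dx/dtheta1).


J[1,1] = -L1*sin(t1) - L2*sin(t1+t2)
= -4.8*sin(91) - 3.7*sin(-6)
= -4.4125


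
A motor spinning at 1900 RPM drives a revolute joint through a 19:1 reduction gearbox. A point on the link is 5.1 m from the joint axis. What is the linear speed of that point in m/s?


omega_motor = 1900 * 2*pi/60 = 198.9675 rad/s
omega_joint = omega_motor / 19 = 10.472 rad/s
v = omega_joint * r = 10.472 * 5.1
= 53.4071 m/s


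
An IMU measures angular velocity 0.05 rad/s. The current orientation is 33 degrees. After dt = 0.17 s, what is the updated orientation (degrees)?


delta_theta = w * dt = 0.05 * 0.17 = 0.0085 rad
= 0.487 deg
theta_new = 33 + 0.487 = 33.487 deg


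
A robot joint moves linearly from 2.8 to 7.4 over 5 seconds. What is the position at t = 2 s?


s = t/T = 2/5 = 0.4
p(t) = p0 + (pf-p0)*s
= 2.8 + (7.4 - 2.8) * 0.4
= 4.64


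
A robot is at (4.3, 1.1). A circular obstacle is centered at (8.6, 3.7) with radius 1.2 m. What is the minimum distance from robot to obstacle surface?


center_dist = sqrt((4.3-8.6)^2 + (1.1-3.7)^2)
= sqrt(18.49 + 6.76)
= 5.0249
min_dist = center_dist - radius = 5.0249 - 1.2 = 3.8249 m


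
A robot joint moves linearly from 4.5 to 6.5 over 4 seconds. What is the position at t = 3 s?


s = t/T = 3/4 = 0.75
p(t) = p0 + (pf-p0)*s
= 4.5 + (6.5 - 4.5) * 0.75
= 6.0


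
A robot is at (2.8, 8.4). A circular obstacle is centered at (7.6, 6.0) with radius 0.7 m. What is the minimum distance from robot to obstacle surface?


center_dist = sqrt((2.8-7.6)^2 + (8.4-6.0)^2)
= sqrt(23.04 + 5.76)
= 5.3666
min_dist = center_dist - radius = 5.3666 - 0.7 = 4.6666 m


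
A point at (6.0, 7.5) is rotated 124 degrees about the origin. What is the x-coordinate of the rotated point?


x' = x*cos(theta) - y*sin(theta)
cos(124 deg) = -0.5592, sin(124 deg) = 0.829
x' = 6.0 * -0.5592 - 7.5 * 0.829
= -3.3552 - 6.2178
= -9.5729


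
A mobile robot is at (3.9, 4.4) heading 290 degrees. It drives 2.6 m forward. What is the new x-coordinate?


x_new = x0 + d*cos(theta)
= 3.9 + 2.6*cos(290)
= 3.9 + 0.8893
= 4.7893


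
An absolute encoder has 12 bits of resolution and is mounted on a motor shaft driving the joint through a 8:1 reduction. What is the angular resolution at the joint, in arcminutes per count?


counts = 2^12 = 4096
effective counts at joint = 4096 * 8 = 32768
resolution = 360*60 / 32768
= 0.6592 arcmin/count


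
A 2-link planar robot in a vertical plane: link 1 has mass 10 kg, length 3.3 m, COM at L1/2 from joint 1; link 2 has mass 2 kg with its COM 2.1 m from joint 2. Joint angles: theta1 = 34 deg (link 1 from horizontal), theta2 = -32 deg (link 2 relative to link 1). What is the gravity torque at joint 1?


Horizontal distance from joint 1 to link-1 COM:
  x_c1 = (L1/2)*cos(t1) = 1.65 * 0.829 = 1.3679 m
Horizontal distance from joint 1 to link-2 COM:
  x_c2 = L1*cos(t1) + Lc2*cos(t1+t2)
       = 3.3*0.829 + 2.1*0.9994 = 4.8345 m
tau1 = m1*g*x_c1 + m2*g*x_c2
     = 10*9.81*1.3679 + 2*9.81*4.8345
     = 134.1922 + 94.8538
     = 229.0459 Nm


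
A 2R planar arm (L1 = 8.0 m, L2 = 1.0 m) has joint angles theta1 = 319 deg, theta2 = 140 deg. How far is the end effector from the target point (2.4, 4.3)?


End effector via forward kinematics:
x = L1*cos(t1) + L2*cos(t1+t2) = 5.8812
y = L1*sin(t1) + L2*sin(t1+t2) = -4.2608
Distance to target:
d = sqrt((2.4 - 5.8812)^2 + (4.3 - -4.2608)^2)
= sqrt(12.119 + 73.287)
= 9.2415 m


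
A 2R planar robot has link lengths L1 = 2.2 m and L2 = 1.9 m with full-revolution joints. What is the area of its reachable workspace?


r_max = L1 + L2 = 4.1 m
r_min = |L1 - L2| = 0.3 m
Area = pi*(r_max^2 - r_min^2)
= pi*(16.81 - 0.09)
= pi * 16.72
= 52.5274 m^2


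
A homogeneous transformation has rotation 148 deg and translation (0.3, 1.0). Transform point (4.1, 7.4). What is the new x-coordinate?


x' = cos(theta)*px - sin(theta)*py + tx
= -0.848*4.1 - 0.5299*7.4 + 0.3
= -7.0984


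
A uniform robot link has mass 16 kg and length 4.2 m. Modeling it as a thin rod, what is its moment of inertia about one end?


I = (1/3) * m * L^2
= (1/3) * 16 * 4.2^2
= 0.333333 * 16 * 17.64
= 94.08 kg*m^2


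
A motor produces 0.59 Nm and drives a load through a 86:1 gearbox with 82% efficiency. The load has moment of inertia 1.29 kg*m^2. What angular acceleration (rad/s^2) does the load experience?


tau_out = tau_motor * N * eta
= 0.59 * 86 * 0.82 = 41.6068 Nm
alpha = tau_out / I = 41.6068 / 1.29
= 32.2533 rad/s^2


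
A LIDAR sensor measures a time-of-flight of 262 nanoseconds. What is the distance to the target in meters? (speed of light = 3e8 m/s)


tof = 262 ns = 2.62e-07 s
dist = c * tof / 2
= 3e8 * 2.62e-07 / 2
= 39.3 m


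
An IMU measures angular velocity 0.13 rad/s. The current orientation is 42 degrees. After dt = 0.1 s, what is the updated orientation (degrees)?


delta_theta = w * dt = 0.13 * 0.1 = 0.013 rad
= 0.7448 deg
theta_new = 42 + 0.7448 = 42.7448 deg


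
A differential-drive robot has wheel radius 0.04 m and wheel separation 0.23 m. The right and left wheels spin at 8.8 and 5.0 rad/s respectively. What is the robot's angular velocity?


vR = r*wR = 0.04*8.8 = 0.352 m/s
vL = r*wL = 0.04*5.0 = 0.2 m/s
v = (vR+vL)/2 = 0.276 m/s
omega = (vR-vL)/L = 0.6609 rad/s
angular velocity = 0.6609 rad/s


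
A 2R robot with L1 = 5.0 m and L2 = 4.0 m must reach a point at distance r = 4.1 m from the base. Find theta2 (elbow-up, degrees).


cos(theta2) = (r^2 - L1^2 - L2^2) / (2*L1*L2)
cos(theta2) = (16.81 - 25.0 - 16.0) / 40.0
cos(theta2) = -0.60475
theta2 = 127.2109 degrees


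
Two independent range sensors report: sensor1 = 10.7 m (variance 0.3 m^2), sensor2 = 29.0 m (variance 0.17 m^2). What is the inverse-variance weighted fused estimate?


w1 = (1/var1) / (1/var1 + 1/var2)
   = 3.3333 / (3.3333 + 5.8824) = 0.3617
w2 = 1 - w1 = 0.6383
fused = w1*s1 + w2*s2 = 3.8702 + 18.5106
= 22.3809 m


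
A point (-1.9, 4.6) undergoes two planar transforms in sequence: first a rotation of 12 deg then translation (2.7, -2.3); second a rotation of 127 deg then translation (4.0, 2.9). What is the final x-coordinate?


After transform 1:
x1 = cos(12)*-1.9 - sin(12)*4.6 + 2.7 = -0.1149
y1 = sin(12)*-1.9 + cos(12)*4.6 + -2.3 = 1.8044
After transform 2:
x2 = cos(127)*-0.1149 - sin(127)*1.8044 + 4.0
= 2.628


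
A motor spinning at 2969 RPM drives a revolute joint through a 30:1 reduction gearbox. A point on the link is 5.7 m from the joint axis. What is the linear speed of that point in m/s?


omega_motor = 2969 * 2*pi/60 = 310.913 rad/s
omega_joint = omega_motor / 30 = 10.3638 rad/s
v = omega_joint * r = 10.3638 * 5.7
= 59.0735 m/s


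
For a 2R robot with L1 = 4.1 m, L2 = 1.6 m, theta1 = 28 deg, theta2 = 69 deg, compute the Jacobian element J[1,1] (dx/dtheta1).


J[1,1] = -L1*sin(t1) - L2*sin(t1+t2)
= -4.1*sin(28) - 1.6*sin(97)
= -3.5129


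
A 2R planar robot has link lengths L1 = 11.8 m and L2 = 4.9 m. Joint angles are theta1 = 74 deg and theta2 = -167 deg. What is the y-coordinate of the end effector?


Convert angles to radians: theta1 = 1.2915, theta2 = -2.9147
y = L1*sin(theta1) + L2*sin(theta1+theta2)
y = 11.3429 + -4.8933
y = 6.4496


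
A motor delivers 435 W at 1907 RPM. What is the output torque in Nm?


omega = 1907 * 2*pi/60 = 199.7006 rad/s
tau = P / omega = 435 / 199.7006
= 2.1783 Nm


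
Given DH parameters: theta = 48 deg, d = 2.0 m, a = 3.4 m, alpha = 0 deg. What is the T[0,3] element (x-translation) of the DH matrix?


T[0,3] = a * cos(theta)
= 3.4 * cos(48 deg)
= 3.4 * 0.6691
= 2.275


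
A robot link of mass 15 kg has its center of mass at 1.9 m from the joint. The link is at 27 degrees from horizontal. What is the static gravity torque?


tau = m*g*L*cos(angle)
= 15 * 9.81 * 1.9 * cos(27 deg)
= 15 * 9.81 * 1.9 * 0.891
= 249.1121 Nm


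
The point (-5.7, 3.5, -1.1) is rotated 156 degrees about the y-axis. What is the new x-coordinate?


Rotation about y-axis: x' = x*cos(theta) + z*sin(theta)
= -5.7 * -0.9135 + -1.1 * 0.4067
= 4.7598


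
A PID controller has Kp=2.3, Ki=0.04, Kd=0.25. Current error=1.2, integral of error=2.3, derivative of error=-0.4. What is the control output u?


u = Kp*e + Ki*int(e) + Kd*de/dt
= 2.3*1.2 + 0.04*2.3 + 0.25*(-0.4)
= 2.76 + 0.092 + -0.1
= 2.752


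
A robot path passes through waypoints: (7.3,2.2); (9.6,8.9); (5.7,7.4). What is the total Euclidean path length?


Segment lengths:
  seg1 = sqrt((2.3)^2 + (6.7)^2) = 7.0838
  seg2 = sqrt((-3.9)^2 + (-1.5)^2) = 4.1785
Total = 11.2623


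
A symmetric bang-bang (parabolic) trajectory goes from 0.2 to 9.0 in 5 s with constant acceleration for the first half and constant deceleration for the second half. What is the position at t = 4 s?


Symmetric rest-to-rest: each phase covers (pf-p0)/2 in time T/2. 0.5*a*(T/2)^2 = (pf-p0)/2 => a = 4*(pf-p0)/T^2
a = 4*(9.0-0.2)/5^2 = 1.408
t = 4 is in the deceleration phase (t > T/2).
p = pf - 0.5*a*(T-t)^2 = 9.0 - 0.5*1.408*1^2
= 8.296


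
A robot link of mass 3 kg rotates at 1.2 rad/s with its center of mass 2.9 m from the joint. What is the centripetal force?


F = m * omega^2 * r
= 3 * 1.2^2 * 2.9
= 3 * 1.44 * 2.9
= 12.528 N


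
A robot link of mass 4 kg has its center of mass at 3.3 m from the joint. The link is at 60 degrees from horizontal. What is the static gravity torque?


tau = m*g*L*cos(angle)
= 4 * 9.81 * 3.3 * cos(60 deg)
= 4 * 9.81 * 3.3 * 0.5
= 64.746 Nm


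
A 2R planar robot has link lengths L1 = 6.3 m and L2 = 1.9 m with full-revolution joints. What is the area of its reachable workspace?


r_max = L1 + L2 = 8.2 m
r_min = |L1 - L2| = 4.4 m
Area = pi*(r_max^2 - r_min^2)
= pi*(67.24 - 19.36)
= pi * 47.88
= 150.4195 m^2


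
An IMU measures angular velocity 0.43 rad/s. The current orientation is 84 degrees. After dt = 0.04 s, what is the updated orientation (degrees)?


delta_theta = w * dt = 0.43 * 0.04 = 0.0172 rad
= 0.9855 deg
theta_new = 84 + 0.9855 = 84.9855 deg


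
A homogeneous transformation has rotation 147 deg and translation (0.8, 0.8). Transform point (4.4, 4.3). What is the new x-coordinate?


x' = cos(theta)*px - sin(theta)*py + tx
= -0.8387*4.4 - 0.5446*4.3 + 0.8
= -5.2321


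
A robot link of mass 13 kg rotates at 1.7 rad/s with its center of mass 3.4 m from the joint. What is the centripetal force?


F = m * omega^2 * r
= 13 * 1.7^2 * 3.4
= 13 * 2.89 * 3.4
= 127.738 N


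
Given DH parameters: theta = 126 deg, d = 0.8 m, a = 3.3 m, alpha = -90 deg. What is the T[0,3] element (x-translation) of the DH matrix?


T[0,3] = a * cos(theta)
= 3.3 * cos(126 deg)
= 3.3 * -0.5878
= -1.9397


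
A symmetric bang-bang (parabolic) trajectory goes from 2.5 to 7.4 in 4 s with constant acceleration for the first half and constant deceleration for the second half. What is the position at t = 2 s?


Symmetric rest-to-rest: each phase covers (pf-p0)/2 in time T/2. 0.5*a*(T/2)^2 = (pf-p0)/2 => a = 4*(pf-p0)/T^2
a = 4*(7.4-2.5)/4^2 = 1.225
t = 2 is in the acceleration phase (t <= T/2).
p = p0 + 0.5*a*t^2 = 2.5 + 0.5*1.225*2^2
= 4.95


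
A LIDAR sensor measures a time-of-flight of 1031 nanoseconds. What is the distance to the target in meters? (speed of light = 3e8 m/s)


tof = 1031 ns = 1.031e-06 s
dist = c * tof / 2
= 3e8 * 1.031e-06 / 2
= 154.65 m


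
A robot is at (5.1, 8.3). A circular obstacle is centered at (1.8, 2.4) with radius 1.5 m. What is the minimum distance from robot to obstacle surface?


center_dist = sqrt((5.1-1.8)^2 + (8.3-2.4)^2)
= sqrt(10.89 + 34.81)
= 6.7602
min_dist = center_dist - radius = 6.7602 - 1.5 = 5.2602 m


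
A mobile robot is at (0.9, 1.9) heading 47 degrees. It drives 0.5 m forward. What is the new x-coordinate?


x_new = x0 + d*cos(theta)
= 0.9 + 0.5*cos(47)
= 0.9 + 0.341
= 1.241


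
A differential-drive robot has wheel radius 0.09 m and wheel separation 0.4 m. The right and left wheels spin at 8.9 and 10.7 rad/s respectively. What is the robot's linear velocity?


vR = r*wR = 0.09*8.9 = 0.801 m/s
vL = r*wL = 0.09*10.7 = 0.963 m/s
v = (vR+vL)/2 = 0.882 m/s
omega = (vR-vL)/L = -0.405 rad/s
linear velocity = 0.882 m/s


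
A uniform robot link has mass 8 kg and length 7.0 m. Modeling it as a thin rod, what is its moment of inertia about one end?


I = (1/3) * m * L^2
= (1/3) * 8 * 7.0^2
= 0.333333 * 8 * 49.0
= 130.6667 kg*m^2


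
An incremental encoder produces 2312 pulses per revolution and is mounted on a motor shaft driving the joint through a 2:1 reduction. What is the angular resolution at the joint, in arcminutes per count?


counts per rev = 2312
effective counts at joint = 2312 * 2 = 4624
resolution = 360*60 / 4624
= 4.6713 arcmin/count


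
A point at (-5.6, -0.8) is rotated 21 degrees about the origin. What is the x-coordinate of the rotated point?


x' = x*cos(theta) - y*sin(theta)
cos(21 deg) = 0.9336, sin(21 deg) = 0.3584
x' = -5.6 * 0.9336 - -0.8 * 0.3584
= -5.2281 - -0.2867
= -4.9414


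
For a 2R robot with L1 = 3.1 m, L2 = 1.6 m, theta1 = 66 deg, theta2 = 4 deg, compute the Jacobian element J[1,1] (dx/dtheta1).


J[1,1] = -L1*sin(t1) - L2*sin(t1+t2)
= -3.1*sin(66) - 1.6*sin(70)
= -4.3355


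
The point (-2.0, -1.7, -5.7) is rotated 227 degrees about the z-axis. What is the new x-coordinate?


Rotation about z-axis: x' = x*cos(theta) - y*sin(theta)
= -2.0 * -0.682 - -1.7 * -0.7314
= 0.1207


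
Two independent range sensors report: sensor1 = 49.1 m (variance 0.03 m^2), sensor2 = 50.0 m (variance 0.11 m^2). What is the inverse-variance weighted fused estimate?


w1 = (1/var1) / (1/var1 + 1/var2)
   = 33.3333 / (33.3333 + 9.0909) = 0.7857
w2 = 1 - w1 = 0.2143
fused = w1*s1 + w2*s2 = 38.5786 + 10.7143
= 49.2929 m


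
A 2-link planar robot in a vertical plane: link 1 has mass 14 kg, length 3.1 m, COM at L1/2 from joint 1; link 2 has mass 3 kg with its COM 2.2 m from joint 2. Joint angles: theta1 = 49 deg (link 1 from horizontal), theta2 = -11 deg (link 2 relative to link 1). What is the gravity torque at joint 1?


Horizontal distance from joint 1 to link-1 COM:
  x_c1 = (L1/2)*cos(t1) = 1.55 * 0.6561 = 1.0169 m
Horizontal distance from joint 1 to link-2 COM:
  x_c2 = L1*cos(t1) + Lc2*cos(t1+t2)
       = 3.1*0.6561 + 2.2*0.788 = 3.7674 m
tau1 = m1*g*x_c1 + m2*g*x_c2
     = 14*9.81*1.0169 + 3*9.81*3.7674
     = 139.6599 + 110.8748
     = 250.5347 Nm


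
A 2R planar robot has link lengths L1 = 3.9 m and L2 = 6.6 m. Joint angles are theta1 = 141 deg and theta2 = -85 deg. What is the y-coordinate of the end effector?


Convert angles to radians: theta1 = 2.4609, theta2 = -1.4835
y = L1*sin(theta1) + L2*sin(theta1+theta2)
y = 2.4543 + 5.4716
y = 7.926


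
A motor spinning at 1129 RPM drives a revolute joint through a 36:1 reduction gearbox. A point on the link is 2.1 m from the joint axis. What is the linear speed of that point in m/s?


omega_motor = 1129 * 2*pi/60 = 118.2286 rad/s
omega_joint = omega_motor / 36 = 3.2841 rad/s
v = omega_joint * r = 3.2841 * 2.1
= 6.8967 m/s


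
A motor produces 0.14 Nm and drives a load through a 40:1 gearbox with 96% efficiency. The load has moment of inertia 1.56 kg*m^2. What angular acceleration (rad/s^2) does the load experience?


tau_out = tau_motor * N * eta
= 0.14 * 40 * 0.96 = 5.376 Nm
alpha = tau_out / I = 5.376 / 1.56
= 3.4462 rad/s^2


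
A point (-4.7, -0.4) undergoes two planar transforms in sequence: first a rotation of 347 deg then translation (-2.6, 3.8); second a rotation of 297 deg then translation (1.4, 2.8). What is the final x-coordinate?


After transform 1:
x1 = cos(347)*-4.7 - sin(347)*-0.4 + -2.6 = -7.2695
y1 = sin(347)*-4.7 + cos(347)*-0.4 + 3.8 = 4.4675
After transform 2:
x2 = cos(297)*-7.2695 - sin(297)*4.4675 + 1.4
= 2.0803


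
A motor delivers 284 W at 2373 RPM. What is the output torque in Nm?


omega = 2373 * 2*pi/60 = 248.5 rad/s
tau = P / omega = 284 / 248.5
= 1.1429 Nm


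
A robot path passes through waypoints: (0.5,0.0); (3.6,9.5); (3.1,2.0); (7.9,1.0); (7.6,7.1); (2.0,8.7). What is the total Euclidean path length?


Segment lengths:
  seg1 = sqrt((3.1)^2 + (9.5)^2) = 9.993
  seg2 = sqrt((-0.5)^2 + (-7.5)^2) = 7.5166
  seg3 = sqrt((4.8)^2 + (-1.0)^2) = 4.9031
  seg4 = sqrt((-0.3)^2 + (6.1)^2) = 6.1074
  seg5 = sqrt((-5.6)^2 + (1.6)^2) = 5.8241
Total = 34.3442


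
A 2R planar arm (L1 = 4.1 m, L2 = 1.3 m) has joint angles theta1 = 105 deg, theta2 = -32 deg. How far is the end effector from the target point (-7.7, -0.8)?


End effector via forward kinematics:
x = L1*cos(t1) + L2*cos(t1+t2) = -0.6811
y = L1*sin(t1) + L2*sin(t1+t2) = 5.2035
Distance to target:
d = sqrt((-7.7 - -0.6811)^2 + (-0.8 - 5.2035)^2)
= sqrt(49.2653 + 36.0419)
= 9.2362 m


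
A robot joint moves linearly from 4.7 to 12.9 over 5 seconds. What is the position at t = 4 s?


s = t/T = 4/5 = 0.8
p(t) = p0 + (pf-p0)*s
= 4.7 + (12.9 - 4.7) * 0.8
= 11.26


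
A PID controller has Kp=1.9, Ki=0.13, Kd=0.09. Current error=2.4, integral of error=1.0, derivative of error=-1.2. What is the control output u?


u = Kp*e + Ki*int(e) + Kd*de/dt
= 1.9*2.4 + 0.13*1.0 + 0.09*(-1.2)
= 4.56 + 0.13 + -0.108
= 4.582


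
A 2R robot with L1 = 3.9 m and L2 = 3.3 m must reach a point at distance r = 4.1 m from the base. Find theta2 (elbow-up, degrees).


cos(theta2) = (r^2 - L1^2 - L2^2) / (2*L1*L2)
cos(theta2) = (16.81 - 15.21 - 10.89) / 25.74
cos(theta2) = -0.360917
theta2 = 111.1565 degrees


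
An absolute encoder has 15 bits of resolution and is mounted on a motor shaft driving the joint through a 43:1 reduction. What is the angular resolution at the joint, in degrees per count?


counts = 2^15 = 32768
effective counts at joint = 32768 * 43 = 1409024
resolution = 360 / 1409024
= 2.5550e-04 deg/count


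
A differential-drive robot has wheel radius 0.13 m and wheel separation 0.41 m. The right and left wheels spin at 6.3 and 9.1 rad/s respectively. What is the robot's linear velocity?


vR = r*wR = 0.13*6.3 = 0.819 m/s
vL = r*wL = 0.13*9.1 = 1.183 m/s
v = (vR+vL)/2 = 1.001 m/s
omega = (vR-vL)/L = -0.8878 rad/s
linear velocity = 1.001 m/s


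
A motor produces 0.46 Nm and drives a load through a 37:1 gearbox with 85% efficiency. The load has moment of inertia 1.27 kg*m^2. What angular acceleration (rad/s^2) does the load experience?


tau_out = tau_motor * N * eta
= 0.46 * 37 * 0.85 = 14.467 Nm
alpha = tau_out / I = 14.467 / 1.27
= 11.3913 rad/s^2


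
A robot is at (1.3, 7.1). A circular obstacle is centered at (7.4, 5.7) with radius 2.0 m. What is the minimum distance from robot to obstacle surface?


center_dist = sqrt((1.3-7.4)^2 + (7.1-5.7)^2)
= sqrt(37.21 + 1.96)
= 6.2586
min_dist = center_dist - radius = 6.2586 - 2.0 = 4.2586 m


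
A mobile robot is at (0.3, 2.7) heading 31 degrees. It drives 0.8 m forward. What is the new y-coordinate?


y_new = y0 + d*sin(theta)
= 2.7 + 0.8*sin(31)
= 2.7 + 0.412
= 3.112


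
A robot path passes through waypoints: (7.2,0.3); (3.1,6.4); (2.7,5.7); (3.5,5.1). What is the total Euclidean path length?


Segment lengths:
  seg1 = sqrt((-4.1)^2 + (6.1)^2) = 7.3498
  seg2 = sqrt((-0.4)^2 + (-0.7)^2) = 0.8062
  seg3 = sqrt((0.8)^2 + (-0.6)^2) = 1.0
Total = 9.1561


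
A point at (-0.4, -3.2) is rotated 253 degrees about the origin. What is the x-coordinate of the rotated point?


x' = x*cos(theta) - y*sin(theta)
cos(253 deg) = -0.2924, sin(253 deg) = -0.9563
x' = -0.4 * -0.2924 - -3.2 * -0.9563
= 0.1169 - 3.0602
= -2.9432


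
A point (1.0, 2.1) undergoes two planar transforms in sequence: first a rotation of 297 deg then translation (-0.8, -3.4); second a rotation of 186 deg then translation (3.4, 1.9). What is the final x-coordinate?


After transform 1:
x1 = cos(297)*1.0 - sin(297)*2.1 + -0.8 = 1.5251
y1 = sin(297)*1.0 + cos(297)*2.1 + -3.4 = -3.3376
After transform 2:
x2 = cos(186)*1.5251 - sin(186)*-3.3376 + 3.4
= 1.5344


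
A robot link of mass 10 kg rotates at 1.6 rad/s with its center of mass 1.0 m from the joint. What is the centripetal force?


F = m * omega^2 * r
= 10 * 1.6^2 * 1.0
= 10 * 2.56 * 1.0
= 25.6 N


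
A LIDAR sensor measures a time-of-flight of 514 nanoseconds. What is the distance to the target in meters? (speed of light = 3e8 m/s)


tof = 514 ns = 5.14e-07 s
dist = c * tof / 2
= 3e8 * 5.14e-07 / 2
= 77.1 m


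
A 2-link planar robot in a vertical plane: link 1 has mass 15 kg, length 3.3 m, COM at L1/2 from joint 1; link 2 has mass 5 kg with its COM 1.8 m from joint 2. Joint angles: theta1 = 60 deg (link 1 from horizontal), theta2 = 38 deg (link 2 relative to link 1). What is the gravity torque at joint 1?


Horizontal distance from joint 1 to link-1 COM:
  x_c1 = (L1/2)*cos(t1) = 1.65 * 0.5 = 0.825 m
Horizontal distance from joint 1 to link-2 COM:
  x_c2 = L1*cos(t1) + Lc2*cos(t1+t2)
       = 3.3*0.5 + 1.8*-0.1392 = 1.3995 m
tau1 = m1*g*x_c1 + m2*g*x_c2
     = 15*9.81*0.825 + 5*9.81*1.3995
     = 121.3988 + 68.6449
     = 190.0437 Nm


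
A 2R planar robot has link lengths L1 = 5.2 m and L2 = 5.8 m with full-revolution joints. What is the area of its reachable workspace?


r_max = L1 + L2 = 11.0 m
r_min = |L1 - L2| = 0.6 m
Area = pi*(r_max^2 - r_min^2)
= pi*(121.0 - 0.36)
= pi * 120.64
= 379.0017 m^2


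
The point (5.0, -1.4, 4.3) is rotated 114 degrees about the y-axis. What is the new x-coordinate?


Rotation about y-axis: x' = x*cos(theta) + z*sin(theta)
= 5.0 * -0.4067 + 4.3 * 0.9135
= 1.8946


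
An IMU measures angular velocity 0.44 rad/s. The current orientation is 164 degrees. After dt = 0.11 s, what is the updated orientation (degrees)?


delta_theta = w * dt = 0.44 * 0.11 = 0.0484 rad
= 2.7731 deg
theta_new = 164 + 2.7731 = 166.7731 deg
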